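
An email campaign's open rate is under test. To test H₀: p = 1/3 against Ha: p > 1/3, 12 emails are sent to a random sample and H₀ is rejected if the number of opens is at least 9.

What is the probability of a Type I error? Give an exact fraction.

683/177147

α = P(reject H₀ | H₀ true) = P(X ≥ 9 | p = 1/3), with X ~ Binomial(12, 1/3).
Adding the binomial terms for j = 9 through 12 with p = 1/3 yields 683/177147.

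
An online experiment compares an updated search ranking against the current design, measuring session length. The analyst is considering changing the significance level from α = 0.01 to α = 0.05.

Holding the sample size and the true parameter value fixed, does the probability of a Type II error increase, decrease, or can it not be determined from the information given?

A larger α widens the rejection region, so when the alternative is true more outcomes lead to rejection — failing to reject becomes less likely.

It decreases.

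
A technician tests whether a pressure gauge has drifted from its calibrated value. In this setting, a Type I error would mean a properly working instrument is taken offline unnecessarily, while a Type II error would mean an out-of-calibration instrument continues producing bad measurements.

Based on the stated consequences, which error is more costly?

The Type II consequence (an out-of-calibration instrument continues producing bad measurements) is more severe than the Type I consequence (a properly working instrument is taken offline unnecessarily).

Type II error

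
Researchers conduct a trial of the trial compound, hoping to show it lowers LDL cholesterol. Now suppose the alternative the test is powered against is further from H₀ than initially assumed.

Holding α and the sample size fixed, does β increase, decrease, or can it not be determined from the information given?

A larger true effect moves the Ha sampling distribution further from the H₀ critical value, making rejection more likely when Ha is true.

It decreases.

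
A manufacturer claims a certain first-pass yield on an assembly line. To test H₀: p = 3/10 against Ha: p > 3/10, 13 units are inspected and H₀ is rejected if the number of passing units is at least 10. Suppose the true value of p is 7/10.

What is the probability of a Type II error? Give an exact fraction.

A Type II error is failing to reject when Ha holds: with p = 7/10, β = P(X ≤ 9).
Equivalently, β = 1 − P(X ≥ 10) = 579394354239/1000000000000.

579394354239/1000000000000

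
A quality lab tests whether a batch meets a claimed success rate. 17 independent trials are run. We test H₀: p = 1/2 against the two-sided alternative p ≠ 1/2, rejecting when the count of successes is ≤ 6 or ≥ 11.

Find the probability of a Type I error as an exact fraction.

α = P(X ≤ 6 or X ≥ 11 | p = 1/2), X ~ Binomial(17, 1/2).
By symmetry, α = 2·P(X ≤ 6) = 2·(1 + 17 + 136 + 680 + 2380 + 6188 + 12376)/131072 = 43556/131072 = 10889/32768.

10889/32768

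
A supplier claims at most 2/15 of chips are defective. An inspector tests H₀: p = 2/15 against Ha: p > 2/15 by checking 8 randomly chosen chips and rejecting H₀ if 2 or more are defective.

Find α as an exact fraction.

α = P(reject H₀ | H₀ true) = P(S ≥ 2 | p = 2/15), S ~ Binomial(8, 2/15).
α = 1 − P(S ≤ 1) = 1 − 1819706993/2562890625 = 743183632/2562890625.

743183632/2562890625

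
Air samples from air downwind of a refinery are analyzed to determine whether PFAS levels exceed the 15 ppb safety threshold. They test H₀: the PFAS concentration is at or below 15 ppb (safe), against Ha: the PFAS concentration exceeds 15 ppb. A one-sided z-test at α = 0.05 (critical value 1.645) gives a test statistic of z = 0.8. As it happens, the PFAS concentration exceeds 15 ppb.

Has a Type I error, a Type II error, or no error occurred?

Since z = 0.8 ≤ z* = 1.645, H₀ is not rejected.
H₀ is false (actually the PFAS concentration exceeds 15 ppb).
Failing to reject a false H₀ is a Type II error.

Type II error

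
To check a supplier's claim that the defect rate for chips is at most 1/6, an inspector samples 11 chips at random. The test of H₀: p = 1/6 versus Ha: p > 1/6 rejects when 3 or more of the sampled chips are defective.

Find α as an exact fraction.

3671303/13436928

α = P(reject H₀ | H₀ true) = P(S ≥ 3 | p = 1/6), S ~ Binomial(11, 1/6).
α = 1 − P(S ≤ 2) = 1 − 9765625/13436928 = 3671303/13436928.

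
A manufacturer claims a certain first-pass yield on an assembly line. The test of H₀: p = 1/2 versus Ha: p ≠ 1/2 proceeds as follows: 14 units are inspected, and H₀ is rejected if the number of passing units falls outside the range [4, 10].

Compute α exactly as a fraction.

The significance level is the null-hypothesis probability of the rejection region {≤3} ∪ {≥11}.
By symmetry, α = 2·P(K ≤ 3) = 2·(1 + 14 + 91 + 364)/16384 = 940/16384 = 235/4096.

235/4096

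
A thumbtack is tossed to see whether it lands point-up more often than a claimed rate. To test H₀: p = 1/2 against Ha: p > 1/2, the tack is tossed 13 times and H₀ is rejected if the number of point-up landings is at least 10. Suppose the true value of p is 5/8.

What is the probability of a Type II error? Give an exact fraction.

107331531597/137438953472

Under the alternative p = 5/8, X ~ Binomial(13, 5/8); β is the probability the test does not reject, P(X < 10).
Adding the binomial probabilities P(X=0)+…+P(X=9) at p = 5/8 gives 107331531597/137438953472.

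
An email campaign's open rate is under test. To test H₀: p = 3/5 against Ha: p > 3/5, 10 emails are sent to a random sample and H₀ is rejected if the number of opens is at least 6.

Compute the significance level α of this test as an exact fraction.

6182649/9765625

α = P(reject H₀ | H₀ true) = P(S ≥ 6 | p = 3/5), with S ~ Binomial(10, 3/5).
P(S ≥ 6) = Σ_{j=6}^{10} C(10,j)·(3/5)^j·(2/5)^{10-j} = 6182649/9765625.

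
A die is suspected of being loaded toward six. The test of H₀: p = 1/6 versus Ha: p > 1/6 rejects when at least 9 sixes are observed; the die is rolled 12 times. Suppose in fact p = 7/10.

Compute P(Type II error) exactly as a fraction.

β = P(fail to reject H₀ | Ha true) = P(K ≤ 8 | p = 7/10), K ~ Binomial(12, 7/10).
Equivalently, β = 1 − P(K ≥ 9) = 101496845313/200000000000.

101496845313/200000000000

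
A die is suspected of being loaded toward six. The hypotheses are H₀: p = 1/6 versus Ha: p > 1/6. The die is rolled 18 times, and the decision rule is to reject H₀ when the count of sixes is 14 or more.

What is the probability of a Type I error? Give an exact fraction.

126151/6347497291776

α = P(reject H₀ | H₀ true) = P(S ≥ 14 | p = 1/6), with S ~ Binomial(18, 1/6).
P(S ≥ 14) = Σ_{j=14}^{18} C(18,j)·(1/6)^j·(5/6)^{18-j} = 126151/6347497291776.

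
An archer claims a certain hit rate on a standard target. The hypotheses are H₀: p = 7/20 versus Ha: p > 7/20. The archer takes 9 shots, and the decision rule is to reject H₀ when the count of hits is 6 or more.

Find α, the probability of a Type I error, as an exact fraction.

The Type I error probability is α = P(S ≥ 6) computed under H₀, where S ~ Binomial(9, 7/20).
P(S ≥ 6) = Σ_{j=6}^{9} C(9,j)·(7/20)^j·(13/20)^{9-j} = 6859289647/128000000000.

6859289647/128000000000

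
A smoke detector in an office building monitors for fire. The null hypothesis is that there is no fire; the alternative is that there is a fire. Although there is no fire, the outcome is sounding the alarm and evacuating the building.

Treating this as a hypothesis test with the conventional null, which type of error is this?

'Sounding the alarm and evacuating the building' corresponds to rejecting H₀.
H₀ was rejected but H₀ is true — a Type I error (false positive).

Type I error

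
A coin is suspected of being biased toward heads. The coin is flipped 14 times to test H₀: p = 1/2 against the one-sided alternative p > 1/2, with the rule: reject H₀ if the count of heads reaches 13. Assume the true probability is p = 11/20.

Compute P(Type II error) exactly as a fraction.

Under the alternative p = 11/20, K ~ Binomial(14, 11/20); β is the probability the test does not reject, P(K < 13).
Adding the binomial probabilities P(K=0)+…+P(K=12) at p = 11/20 gives 1633670388436281453/1638400000000000000.

1633670388436281453/1638400000000000000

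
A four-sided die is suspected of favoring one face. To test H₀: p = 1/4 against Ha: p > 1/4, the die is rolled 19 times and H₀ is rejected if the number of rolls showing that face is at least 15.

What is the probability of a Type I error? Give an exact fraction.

85429/68719476736

α = P(reject H₀ | H₀ true) = P(Y ≥ 15 | p = 1/4), with Y ~ Binomial(19, 1/4).
Adding the binomial terms for j = 15 through 19 with p = 1/4 yields 85429/68719476736.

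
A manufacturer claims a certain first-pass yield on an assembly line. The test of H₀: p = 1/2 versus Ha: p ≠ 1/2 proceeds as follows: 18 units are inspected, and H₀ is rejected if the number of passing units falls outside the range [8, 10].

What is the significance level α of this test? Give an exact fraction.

15751/32768

The significance level is the null-hypothesis probability of the rejection region {≤7} ∪ {≥11}.
Each tail has probability (1 + 18 + 153 + 816 + 3060 + 8568 + 18564 + 31824)/262144; doubling gives α = 126008/262144 = 15751/32768.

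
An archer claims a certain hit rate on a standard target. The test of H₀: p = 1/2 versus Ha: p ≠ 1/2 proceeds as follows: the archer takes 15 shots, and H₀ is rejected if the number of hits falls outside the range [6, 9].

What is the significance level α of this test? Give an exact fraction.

309/1024

The significance level is the null-hypothesis probability of the rejection region {≤5} ∪ {≥10}.
The two tails are symmetric, so α = 2·(1 + 15 + 105 + 455 + 1365 + 3003)/2^15 = 9888/32768 = 309/1024.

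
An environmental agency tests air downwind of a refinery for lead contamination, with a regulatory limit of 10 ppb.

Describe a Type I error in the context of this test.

With the conventional null hypothesis that the lead concentration is at or below 10 ppb (safe):
A Type I error is rejecting H₀ when H₀ is true.
Here that means declaring the site contaminated and ordering remediation when actually the lead concentration is at or below 10 ppb (safe).

A Type I error would mean concluding that the lead concentration exceeds 10 ppb when in fact the lead concentration is at or below 10 ppb (safe).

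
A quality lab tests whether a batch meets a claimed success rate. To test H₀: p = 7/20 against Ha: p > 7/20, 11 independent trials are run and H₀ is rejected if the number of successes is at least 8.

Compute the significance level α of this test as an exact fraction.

62680681273/5120000000000

α = P(reject H₀ | H₀ true) = P(K ≥ 8 | p = 7/20), with K ~ Binomial(11, 7/20).
Summing C(11,j)(7/20)^j(13/20)^{11−j} for j = 8,…,11 gives 62680681273/5120000000000.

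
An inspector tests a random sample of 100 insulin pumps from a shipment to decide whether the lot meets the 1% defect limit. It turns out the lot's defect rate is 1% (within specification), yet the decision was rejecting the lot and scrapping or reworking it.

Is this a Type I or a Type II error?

Type I error

The null hypothesis here is that the lot's defect rate is 1% (within specification).
'Rejecting the lot and scrapping or reworking it' corresponds to rejecting H₀.
H₀ was rejected but H₀ is true — a Type I error (false positive).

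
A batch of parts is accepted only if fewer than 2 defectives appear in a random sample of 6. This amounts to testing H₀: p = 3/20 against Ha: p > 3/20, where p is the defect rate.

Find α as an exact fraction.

2861001/12800000

Under H₀, X ~ Binomial(6, 3/20); the Type I error rate is P(X ≥ 2).
α = 1 − P(X ≤ 1) = 1 − 9938999/12800000 = 2861001/12800000.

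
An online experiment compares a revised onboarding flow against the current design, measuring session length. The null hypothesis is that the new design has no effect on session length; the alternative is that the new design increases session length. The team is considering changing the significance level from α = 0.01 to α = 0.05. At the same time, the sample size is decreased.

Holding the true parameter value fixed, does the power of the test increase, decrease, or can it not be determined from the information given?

The first change alone would make β decrease; the second alone would make β increase. Which effect dominates depends on the magnitudes, which are not given.
Since power = 1 − β, the effect on power is likewise indeterminate.

Cannot be determined from the information given.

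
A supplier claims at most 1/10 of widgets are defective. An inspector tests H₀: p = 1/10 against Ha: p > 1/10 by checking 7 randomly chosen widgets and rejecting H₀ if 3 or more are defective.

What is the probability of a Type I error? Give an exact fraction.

51383/2000000

α = P(reject H₀ | H₀ true) = P(X ≥ 3 | p = 1/10), X ~ Binomial(7, 1/10).
Computing the lower-tail complement: 1 − 1948617/2000000 = 51383/2000000.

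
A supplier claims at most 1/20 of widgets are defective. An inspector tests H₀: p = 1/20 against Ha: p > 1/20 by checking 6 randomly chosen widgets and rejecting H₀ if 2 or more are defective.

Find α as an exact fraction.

83901/2560000

α = P(reject H₀ | H₀ true) = P(S ≥ 2 | p = 1/20), S ~ Binomial(6, 1/20).
α = 1 − P(S ≤ 1) = 1 − 2476099/2560000 = 83901/2560000.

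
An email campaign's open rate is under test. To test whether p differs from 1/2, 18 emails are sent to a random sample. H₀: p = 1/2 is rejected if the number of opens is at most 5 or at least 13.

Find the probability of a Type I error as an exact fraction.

The significance level is the null-hypothesis probability of the rejection region {≤5} ∪ {≥13}.
By symmetry, α = 2·P(Y ≤ 5) = 2·(1 + 18 + 153 + 816 + 3060 + 8568)/262144 = 25232/262144 = 1577/16384.

1577/16384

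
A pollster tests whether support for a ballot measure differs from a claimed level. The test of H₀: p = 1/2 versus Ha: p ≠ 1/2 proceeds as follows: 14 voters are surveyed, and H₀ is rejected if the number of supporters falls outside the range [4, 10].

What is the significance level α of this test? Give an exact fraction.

235/4096

α = P(K ≤ 3 or K ≥ 11 | p = 1/2), K ~ Binomial(14, 1/2).
The two tails are symmetric, so α = 2·(1 + 14 + 91 + 364)/2^14 = 940/16384 = 235/4096.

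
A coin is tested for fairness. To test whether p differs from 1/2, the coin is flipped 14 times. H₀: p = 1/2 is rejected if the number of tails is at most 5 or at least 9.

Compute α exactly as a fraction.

3473/8192

Under H₀, K ~ Binomial(14, 1/2); α is the probability of landing in either tail, P(K ≤ 5) + P(K ≥ 9).
By symmetry, α = 2·P(K ≤ 5) = 2·(1 + 14 + 91 + 364 + 1001 + 2002)/16384 = 6946/16384 = 3473/8192.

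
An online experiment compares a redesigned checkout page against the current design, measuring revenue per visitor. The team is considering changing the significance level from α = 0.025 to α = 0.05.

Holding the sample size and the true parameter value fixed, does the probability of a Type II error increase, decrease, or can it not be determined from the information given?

Relaxing α lowers the evidence threshold; under Ha, outcomes that previously fell short now trigger rejection.

It decreases.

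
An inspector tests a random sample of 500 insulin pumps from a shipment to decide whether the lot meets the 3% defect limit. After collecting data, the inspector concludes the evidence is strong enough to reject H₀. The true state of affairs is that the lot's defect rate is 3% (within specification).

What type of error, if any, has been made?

The conventional null hypothesis here is that the lot's defect rate is 3% (within specification).
H₀ was rejected, but H₀ is actually true.
Rejecting a true null hypothesis is a Type I error (false positive).

Type I error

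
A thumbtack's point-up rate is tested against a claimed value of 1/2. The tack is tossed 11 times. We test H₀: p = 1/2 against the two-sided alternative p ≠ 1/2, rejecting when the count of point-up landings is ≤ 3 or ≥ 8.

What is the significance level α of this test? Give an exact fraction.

The significance level is the null-hypothesis probability of the rejection region {≤3} ∪ {≥8}.
The two tails are symmetric, so α = 2·(1 + 11 + 55 + 165)/2^11 = 464/2048 = 29/128.

29/128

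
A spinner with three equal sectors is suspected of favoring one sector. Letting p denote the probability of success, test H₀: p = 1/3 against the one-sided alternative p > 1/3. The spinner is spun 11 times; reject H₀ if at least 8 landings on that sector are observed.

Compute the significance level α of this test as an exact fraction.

521/59049

Under H₀, Y ~ Binomial(11, 1/3), and α = P(Y ≥ 8).
Adding the binomial terms for j = 8 through 11 with p = 1/3 yields 521/59049.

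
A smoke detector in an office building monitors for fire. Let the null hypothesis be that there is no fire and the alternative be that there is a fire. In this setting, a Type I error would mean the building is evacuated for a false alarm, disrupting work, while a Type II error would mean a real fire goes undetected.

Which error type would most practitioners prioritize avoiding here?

Type II error

The Type II consequence (a real fire goes undetected) is more severe than the Type I consequence (the building is evacuated for a false alarm, disrupting work).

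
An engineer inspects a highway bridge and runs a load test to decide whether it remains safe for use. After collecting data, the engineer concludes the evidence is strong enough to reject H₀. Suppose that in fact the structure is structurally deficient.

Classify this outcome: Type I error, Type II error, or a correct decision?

No error (correct decision).

The conventional null hypothesis here is that the structure meets the required load capacity (safe).
The test rejected a false H₀ — the decision matches the true state.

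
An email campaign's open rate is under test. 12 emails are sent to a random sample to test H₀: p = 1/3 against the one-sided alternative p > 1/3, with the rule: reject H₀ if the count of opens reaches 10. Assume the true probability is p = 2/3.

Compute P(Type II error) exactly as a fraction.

β = P(fail to reject H₀ | Ha true) = P(S ≤ 9 | p = 2/3), S ~ Binomial(12, 2/3).
Adding the binomial probabilities P(S=0)+…+P(S=9) at p = 2/3 gives 435185/531441.

435185/531441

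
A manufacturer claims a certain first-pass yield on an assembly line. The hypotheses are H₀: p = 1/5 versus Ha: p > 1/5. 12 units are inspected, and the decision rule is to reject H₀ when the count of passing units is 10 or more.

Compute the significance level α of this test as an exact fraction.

Under H₀, Y ~ Binomial(12, 1/5), and α = P(Y ≥ 10).
Adding the binomial terms for j = 10 through 12 with p = 1/5 yields 221/48828125.

221/48828125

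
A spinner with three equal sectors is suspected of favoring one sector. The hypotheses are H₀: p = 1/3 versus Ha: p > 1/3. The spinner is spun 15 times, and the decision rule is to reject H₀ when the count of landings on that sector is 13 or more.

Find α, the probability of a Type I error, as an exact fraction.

α = P(reject H₀ | H₀ true) = P(S ≥ 13 | p = 1/3), with S ~ Binomial(15, 1/3).
Summing C(15,j)(1/3)^j(2/3)^{15−j} for j = 13,…,15 gives 451/14348907.

451/14348907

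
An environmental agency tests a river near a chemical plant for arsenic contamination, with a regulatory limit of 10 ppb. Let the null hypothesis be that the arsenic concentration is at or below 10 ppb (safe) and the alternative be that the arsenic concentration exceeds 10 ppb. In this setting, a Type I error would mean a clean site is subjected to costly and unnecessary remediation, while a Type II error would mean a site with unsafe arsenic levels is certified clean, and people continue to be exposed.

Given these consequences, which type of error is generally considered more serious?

Type II error

The Type II consequence (a site with unsafe arsenic levels is certified clean, and people continue to be exposed) is more severe than the Type I consequence (a clean site is subjected to costly and unnecessary remediation).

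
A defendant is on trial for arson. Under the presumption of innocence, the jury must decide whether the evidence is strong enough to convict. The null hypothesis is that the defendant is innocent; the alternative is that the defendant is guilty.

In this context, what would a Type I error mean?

A Type I error would mean concluding that the defendant is guilty when in fact the defendant is innocent.

A Type I error is rejecting H₀ when H₀ is true.
Here that means convicting the defendant when actually the defendant is innocent.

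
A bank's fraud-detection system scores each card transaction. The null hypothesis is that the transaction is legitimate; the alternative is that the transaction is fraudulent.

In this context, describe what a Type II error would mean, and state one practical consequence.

A Type II error is failing to reject H₀ when H₀ is false.
Here that means approving the transaction when actually the transaction is fraudulent.

A Type II error would mean concluding that the transaction is legitimate (or at least failing to establish that the transaction is fraudulent) when in fact the transaction is fraudulent. Consequence: a fraudulent charge goes through and the bank absorbs the loss.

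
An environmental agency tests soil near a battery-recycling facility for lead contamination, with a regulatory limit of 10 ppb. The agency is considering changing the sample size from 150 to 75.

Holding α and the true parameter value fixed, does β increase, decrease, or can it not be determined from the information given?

It increases.

Reducing n widens both sampling distributions, so the test has less ability to distinguish Ha from H₀.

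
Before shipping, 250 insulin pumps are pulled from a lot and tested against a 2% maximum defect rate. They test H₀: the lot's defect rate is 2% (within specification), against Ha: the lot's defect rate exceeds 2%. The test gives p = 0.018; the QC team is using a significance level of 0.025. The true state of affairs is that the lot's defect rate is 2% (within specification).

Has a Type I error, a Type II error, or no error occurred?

Since p = 0.018 < α = 0.025, H₀ is rejected.
H₀ is true (actually the lot's defect rate is 2% (within specification)).
Rejecting a true H₀ is a Type I error.

Type I error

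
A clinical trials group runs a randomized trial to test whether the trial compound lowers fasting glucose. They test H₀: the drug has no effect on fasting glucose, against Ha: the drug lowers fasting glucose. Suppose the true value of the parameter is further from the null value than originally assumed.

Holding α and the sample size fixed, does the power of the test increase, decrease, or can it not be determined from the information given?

The further the true parameter sits from the null value, the more of the Ha sampling distribution falls in the rejection region.
Since power = 1 − β and β decreases, power increases.

It increases.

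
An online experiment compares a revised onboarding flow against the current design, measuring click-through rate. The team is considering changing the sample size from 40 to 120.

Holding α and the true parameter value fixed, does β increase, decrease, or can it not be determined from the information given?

More data shrinks sampling variability; the test statistic under Ha concentrates further from the null value, making rejection more likely.

It decreases.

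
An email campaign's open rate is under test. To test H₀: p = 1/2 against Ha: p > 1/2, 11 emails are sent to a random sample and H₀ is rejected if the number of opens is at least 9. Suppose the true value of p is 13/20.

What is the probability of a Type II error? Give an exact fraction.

32762721984671/40960000000000

β = P(fail to reject H₀ | Ha true) = P(K ≤ 8 | p = 13/20), K ~ Binomial(11, 13/20).
Equivalently, β = 1 − P(K ≥ 9) = 32762721984671/40960000000000.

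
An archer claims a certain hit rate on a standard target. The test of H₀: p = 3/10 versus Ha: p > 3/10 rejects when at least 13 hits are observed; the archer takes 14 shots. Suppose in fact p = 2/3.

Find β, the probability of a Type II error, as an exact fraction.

Under the alternative p = 2/3, S ~ Binomial(14, 2/3); β is the probability the test does not reject, P(S < 13).
Equivalently, β = 1 − P(S ≥ 13) = 4651897/4782969.

4651897/4782969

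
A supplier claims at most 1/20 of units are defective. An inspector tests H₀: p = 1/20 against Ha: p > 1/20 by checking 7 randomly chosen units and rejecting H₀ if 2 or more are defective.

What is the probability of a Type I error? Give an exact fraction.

28403547/640000000

Under H₀, Y ~ Binomial(7, 1/20); the Type I error rate is P(Y ≥ 2).
α = 1 − P(Y ≤ 1) = 1 − 611596453/640000000 = 28403547/640000000.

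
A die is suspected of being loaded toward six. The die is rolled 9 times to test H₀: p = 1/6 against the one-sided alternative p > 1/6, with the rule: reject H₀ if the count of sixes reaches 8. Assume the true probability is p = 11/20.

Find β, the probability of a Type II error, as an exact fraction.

123069745737/128000000000

Under the alternative p = 11/20, Y ~ Binomial(9, 11/20); β is the probability the test does not reject, P(Y < 8).
Summing C(9,j)·(11/20)^j·(9/20)^{9-j} for j = 0..7 gives 123069745737/128000000000.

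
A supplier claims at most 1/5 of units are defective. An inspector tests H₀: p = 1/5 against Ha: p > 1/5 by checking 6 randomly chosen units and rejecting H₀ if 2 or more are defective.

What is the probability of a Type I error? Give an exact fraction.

α = P(reject H₀ | H₀ true) = P(Y ≥ 2 | p = 1/5), Y ~ Binomial(6, 1/5).
Computing the lower-tail complement: 1 − 2048/3125 = 1077/3125.

1077/3125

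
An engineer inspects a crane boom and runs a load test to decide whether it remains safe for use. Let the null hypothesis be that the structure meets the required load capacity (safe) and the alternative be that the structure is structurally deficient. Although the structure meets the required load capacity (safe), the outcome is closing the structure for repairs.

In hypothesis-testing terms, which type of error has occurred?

Type I error

'Closing the structure for repairs' corresponds to rejecting H₀.
H₀ was rejected but H₀ is true — a Type I error (false positive).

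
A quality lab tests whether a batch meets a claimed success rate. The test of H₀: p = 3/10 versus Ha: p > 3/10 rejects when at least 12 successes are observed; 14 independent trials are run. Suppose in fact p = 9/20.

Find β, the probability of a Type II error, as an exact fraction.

817437922121895041/819200000000000000

A Type II error is failing to reject when Ha holds: with p = 9/20, β = P(Y ≤ 11).
Summing C(14,j)·(9/20)^j·(11/20)^{14-j} for j = 0..11 gives 817437922121895041/819200000000000000.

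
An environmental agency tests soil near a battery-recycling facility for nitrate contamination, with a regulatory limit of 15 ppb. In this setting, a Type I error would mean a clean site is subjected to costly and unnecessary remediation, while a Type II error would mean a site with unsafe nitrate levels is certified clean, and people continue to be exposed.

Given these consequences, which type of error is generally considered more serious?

The Type II consequence (a site with unsafe nitrate levels is certified clean, and people continue to be exposed) is more severe than the Type I consequence (a clean site is subjected to costly and unnecessary remediation).

Type II error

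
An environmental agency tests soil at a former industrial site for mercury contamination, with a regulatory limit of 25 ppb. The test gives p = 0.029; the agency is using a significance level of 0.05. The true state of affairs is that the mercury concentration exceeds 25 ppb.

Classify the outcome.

The conventional null hypothesis is that the mercury concentration is at or below 25 ppb (safe).
Since p = 0.029 < α = 0.05, H₀ is rejected.
H₀ is false (actually the mercury concentration exceeds 25 ppb).
The decision matches the true state — no error.

Neither — the decision is correct.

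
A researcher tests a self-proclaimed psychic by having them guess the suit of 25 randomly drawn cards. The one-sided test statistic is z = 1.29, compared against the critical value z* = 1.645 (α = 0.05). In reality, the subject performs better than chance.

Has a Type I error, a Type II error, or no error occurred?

Type II error

The conventional null hypothesis is that the subject is guessing at random (p = 1/4).
Since z = 1.29 ≤ z* = 1.645, H₀ is not rejected.
H₀ is false (actually the subject performs better than chance).
Failing to reject a false H₀ is a Type II error.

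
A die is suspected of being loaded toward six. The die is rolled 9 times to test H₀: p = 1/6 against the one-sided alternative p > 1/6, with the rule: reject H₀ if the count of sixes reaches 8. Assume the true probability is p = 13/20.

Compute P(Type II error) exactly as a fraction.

β = P(fail to reject H₀ | Ha true) = P(Y ≤ 7 | p = 13/20), Y ~ Binomial(9, 13/20).
Summing C(9,j)·(13/20)^j·(7/20)^{9-j} for j = 0..7 gives 112501116301/128000000000.

112501116301/128000000000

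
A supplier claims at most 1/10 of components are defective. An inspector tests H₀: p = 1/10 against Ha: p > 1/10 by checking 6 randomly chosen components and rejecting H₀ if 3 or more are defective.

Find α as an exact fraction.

317/20000

The significance level is the probability, assuming p = 1/10, of seeing 3 or more defectives in 6 draws.
α = 1 − P(K ≤ 2) = 1 − 19683/20000 = 317/20000.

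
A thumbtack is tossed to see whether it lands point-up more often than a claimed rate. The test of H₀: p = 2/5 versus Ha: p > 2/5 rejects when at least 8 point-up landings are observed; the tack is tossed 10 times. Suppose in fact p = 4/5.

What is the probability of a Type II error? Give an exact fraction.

Under the alternative p = 4/5, X ~ Binomial(10, 4/5); β is the probability the test does not reject, P(X < 8).
Summing C(10,j)·(4/5)^j·(1/5)^{10-j} for j = 0..7 gives 3146489/9765625.

3146489/9765625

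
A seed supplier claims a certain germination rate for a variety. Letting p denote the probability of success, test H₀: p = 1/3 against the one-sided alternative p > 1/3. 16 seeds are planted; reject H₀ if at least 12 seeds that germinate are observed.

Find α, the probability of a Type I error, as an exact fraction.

11371/14348907

Under H₀, Y ~ Binomial(16, 1/3), and α = P(Y ≥ 12).
Summing C(16,j)(1/3)^j(2/3)^{16−j} for j = 12,…,16 gives 11371/14348907.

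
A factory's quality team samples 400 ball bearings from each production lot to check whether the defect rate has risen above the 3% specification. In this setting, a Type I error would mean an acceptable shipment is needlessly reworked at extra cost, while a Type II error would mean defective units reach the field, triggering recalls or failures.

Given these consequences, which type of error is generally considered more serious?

The Type II consequence (defective units reach the field, triggering recalls or failures) is more severe than the Type I consequence (an acceptable shipment is needlessly reworked at extra cost).

Type II error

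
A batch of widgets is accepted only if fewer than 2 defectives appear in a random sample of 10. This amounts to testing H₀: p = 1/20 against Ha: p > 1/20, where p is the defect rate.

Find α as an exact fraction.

The significance level is the probability, assuming p = 1/20, of seeing 2 or more defectives in 10 draws.
Computing the lower-tail complement: 1 − 9357943235591/10240000000000 = 882056764409/10240000000000.

882056764409/10240000000000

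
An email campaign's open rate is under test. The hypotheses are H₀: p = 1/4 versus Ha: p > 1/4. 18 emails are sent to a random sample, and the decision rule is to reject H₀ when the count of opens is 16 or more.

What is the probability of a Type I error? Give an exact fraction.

α = P(reject H₀ | H₀ true) = P(S ≥ 16 | p = 1/4), with S ~ Binomial(18, 1/4).
Adding the binomial terms for j = 16 through 18 with p = 1/4 yields 179/8589934592.

179/8589934592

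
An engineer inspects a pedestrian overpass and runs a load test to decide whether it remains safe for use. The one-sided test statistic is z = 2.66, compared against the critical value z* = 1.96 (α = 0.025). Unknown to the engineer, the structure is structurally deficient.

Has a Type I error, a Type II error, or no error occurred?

The conventional null hypothesis is that the structure meets the required load capacity (safe).
Since z = 2.66 > z* = 1.96, H₀ is rejected.
H₀ is false (actually the structure is structurally deficient).
The decision matches the true state — no error.

No error (correct decision).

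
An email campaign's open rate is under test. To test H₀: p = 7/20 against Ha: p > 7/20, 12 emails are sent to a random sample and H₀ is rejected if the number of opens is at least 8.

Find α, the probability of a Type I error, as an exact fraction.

10447854386753/409600000000000

The Type I error probability is α = P(K ≥ 8) computed under H₀, where K ~ Binomial(12, 7/20).
Summing C(12,j)(7/20)^j(13/20)^{12−j} for j = 8,…,12 gives 10447854386753/409600000000000.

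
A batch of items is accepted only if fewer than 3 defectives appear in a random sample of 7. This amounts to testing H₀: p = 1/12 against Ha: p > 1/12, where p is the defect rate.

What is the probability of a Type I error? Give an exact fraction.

α = P(reject H₀ | H₀ true) = P(Y ≥ 3 | p = 1/12), Y ~ Binomial(7, 1/12).
α = 1 − P(Y ≤ 2) = 1 − 11756723/11943936 = 187213/11943936.

187213/11943936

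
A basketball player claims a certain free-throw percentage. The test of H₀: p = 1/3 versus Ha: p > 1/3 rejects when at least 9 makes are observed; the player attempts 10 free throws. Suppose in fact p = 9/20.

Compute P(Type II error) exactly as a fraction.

10193896961809/10240000000000

Under the alternative p = 9/20, K ~ Binomial(10, 9/20); β is the probability the test does not reject, P(K < 9).
Equivalently, β = 1 − P(K ≥ 9) = 10193896961809/10240000000000.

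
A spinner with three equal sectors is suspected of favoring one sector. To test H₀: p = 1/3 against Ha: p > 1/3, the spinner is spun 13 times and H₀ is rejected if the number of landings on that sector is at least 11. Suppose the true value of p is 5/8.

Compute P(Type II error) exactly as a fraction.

252368141319/274877906944

β = P(fail to reject H₀ | Ha true) = P(Y ≤ 10 | p = 5/8), Y ~ Binomial(13, 5/8).
Summing C(13,j)·(5/8)^j·(3/8)^{13-j} for j = 0..10 gives 252368141319/274877906944.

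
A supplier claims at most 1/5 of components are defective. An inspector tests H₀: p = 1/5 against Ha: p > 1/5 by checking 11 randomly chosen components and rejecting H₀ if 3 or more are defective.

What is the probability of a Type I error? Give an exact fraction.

3736313/9765625

α = P(reject H₀ | H₀ true) = P(K ≥ 3 | p = 1/5), K ~ Binomial(11, 1/5).
Via the complement, α = 1 − Σ_{j=0}^{2} C(11,j)(1/5)^j(4/5)^{11-j} = 3736313/9765625.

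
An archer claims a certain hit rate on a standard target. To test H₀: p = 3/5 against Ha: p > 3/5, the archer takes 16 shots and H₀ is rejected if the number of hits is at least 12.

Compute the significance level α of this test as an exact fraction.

1016646633/6103515625

α = P(reject H₀ | H₀ true) = P(Y ≥ 12 | p = 3/5), with Y ~ Binomial(16, 3/5).
P(Y ≥ 12) = Σ_{j=12}^{16} C(16,j)·(3/5)^j·(2/5)^{16-j} = 1016646633/6103515625.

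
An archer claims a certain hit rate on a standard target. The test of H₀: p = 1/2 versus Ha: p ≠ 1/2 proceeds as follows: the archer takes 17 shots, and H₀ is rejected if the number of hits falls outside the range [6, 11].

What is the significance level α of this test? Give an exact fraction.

The significance level is the null-hypothesis probability of the rejection region {≤5} ∪ {≥12}.
Each tail has probability (1 + 17 + 136 + 680 + 2380 + 6188)/131072; doubling gives α = 18804/131072 = 4701/32768.

4701/32768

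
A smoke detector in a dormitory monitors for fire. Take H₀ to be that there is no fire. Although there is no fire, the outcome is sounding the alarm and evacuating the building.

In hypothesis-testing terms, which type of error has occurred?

'Sounding the alarm and evacuating the building' corresponds to rejecting H₀.
H₀ was rejected but H₀ is true — a Type I error (false positive).

Type I error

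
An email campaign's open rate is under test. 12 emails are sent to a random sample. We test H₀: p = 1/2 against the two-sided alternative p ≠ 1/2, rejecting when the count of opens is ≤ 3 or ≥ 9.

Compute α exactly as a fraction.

α = P(K ≤ 3 or K ≥ 9 | p = 1/2), K ~ Binomial(12, 1/2).
The two tails are symmetric, so α = 2·(1 + 12 + 66 + 220)/2^12 = 598/4096 = 299/2048.

299/2048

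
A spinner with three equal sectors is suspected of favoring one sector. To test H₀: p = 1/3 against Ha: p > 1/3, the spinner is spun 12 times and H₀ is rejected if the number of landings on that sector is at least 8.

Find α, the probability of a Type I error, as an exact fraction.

Under H₀, S ~ Binomial(12, 1/3), and α = P(S ≥ 8).
Summing C(12,j)(1/3)^j(2/3)^{12−j} for j = 8,…,12 gives 3323/177147.

3323/177147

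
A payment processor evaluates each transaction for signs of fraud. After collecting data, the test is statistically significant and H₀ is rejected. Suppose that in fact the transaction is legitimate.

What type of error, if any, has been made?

Type I error

The conventional null hypothesis here is that the transaction is legitimate.
H₀ was rejected, but H₀ is actually true.
Rejecting a true null hypothesis is a Type I error (false positive).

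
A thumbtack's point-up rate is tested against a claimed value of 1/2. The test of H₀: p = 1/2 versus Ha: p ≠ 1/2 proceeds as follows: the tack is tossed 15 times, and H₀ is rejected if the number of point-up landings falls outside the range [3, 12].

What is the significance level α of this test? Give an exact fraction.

Under H₀, Y ~ Binomial(15, 1/2); α is the probability of landing in either tail, P(Y ≤ 2) + P(Y ≥ 13).
The two tails are symmetric, so α = 2·(1 + 15 + 105)/2^15 = 242/32768 = 121/16384.

121/16384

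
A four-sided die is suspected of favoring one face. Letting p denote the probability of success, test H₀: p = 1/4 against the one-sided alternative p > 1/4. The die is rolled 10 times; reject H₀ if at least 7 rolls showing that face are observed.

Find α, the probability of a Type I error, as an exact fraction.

Under H₀, Y ~ Binomial(10, 1/4), and α = P(Y ≥ 7).
Adding the binomial terms for j = 7 through 10 with p = 1/4 yields 919/262144.

919/262144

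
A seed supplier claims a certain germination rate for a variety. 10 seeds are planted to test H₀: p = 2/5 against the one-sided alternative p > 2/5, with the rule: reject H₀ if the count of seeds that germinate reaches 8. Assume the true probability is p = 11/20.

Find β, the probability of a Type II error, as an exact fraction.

A Type II error is failing to reject when Ha holds: with p = 11/20, β = P(X ≤ 7).
Adding the binomial probabilities P(X=0)+…+P(X=7) at p = 11/20 gives 2305127290491/2560000000000.

2305127290491/2560000000000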